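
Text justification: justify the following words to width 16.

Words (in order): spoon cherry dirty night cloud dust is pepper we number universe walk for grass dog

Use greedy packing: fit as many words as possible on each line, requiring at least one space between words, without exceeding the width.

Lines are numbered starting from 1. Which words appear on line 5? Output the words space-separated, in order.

Answer: universe walk

Derivation:
Line 1: ['spoon', 'cherry'] (min_width=12, slack=4)
Line 2: ['dirty', 'night'] (min_width=11, slack=5)
Line 3: ['cloud', 'dust', 'is'] (min_width=13, slack=3)
Line 4: ['pepper', 'we', 'number'] (min_width=16, slack=0)
Line 5: ['universe', 'walk'] (min_width=13, slack=3)
Line 6: ['for', 'grass', 'dog'] (min_width=13, slack=3)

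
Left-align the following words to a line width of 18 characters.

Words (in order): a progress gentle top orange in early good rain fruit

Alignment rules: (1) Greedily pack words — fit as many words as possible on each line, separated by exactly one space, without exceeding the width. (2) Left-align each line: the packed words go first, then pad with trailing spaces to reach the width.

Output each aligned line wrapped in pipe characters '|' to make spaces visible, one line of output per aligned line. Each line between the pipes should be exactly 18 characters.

Answer: |a progress gentle |
|top orange in     |
|early good rain   |
|fruit             |

Derivation:
Line 1: ['a', 'progress', 'gentle'] (min_width=17, slack=1)
Line 2: ['top', 'orange', 'in'] (min_width=13, slack=5)
Line 3: ['early', 'good', 'rain'] (min_width=15, slack=3)
Line 4: ['fruit'] (min_width=5, slack=13)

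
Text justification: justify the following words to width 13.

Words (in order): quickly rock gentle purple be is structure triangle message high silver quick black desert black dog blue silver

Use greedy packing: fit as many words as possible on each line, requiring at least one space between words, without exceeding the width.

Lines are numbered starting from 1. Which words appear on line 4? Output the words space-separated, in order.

Line 1: ['quickly', 'rock'] (min_width=12, slack=1)
Line 2: ['gentle', 'purple'] (min_width=13, slack=0)
Line 3: ['be', 'is'] (min_width=5, slack=8)
Line 4: ['structure'] (min_width=9, slack=4)
Line 5: ['triangle'] (min_width=8, slack=5)
Line 6: ['message', 'high'] (min_width=12, slack=1)
Line 7: ['silver', 'quick'] (min_width=12, slack=1)
Line 8: ['black', 'desert'] (min_width=12, slack=1)
Line 9: ['black', 'dog'] (min_width=9, slack=4)
Line 10: ['blue', 'silver'] (min_width=11, slack=2)

Answer: structure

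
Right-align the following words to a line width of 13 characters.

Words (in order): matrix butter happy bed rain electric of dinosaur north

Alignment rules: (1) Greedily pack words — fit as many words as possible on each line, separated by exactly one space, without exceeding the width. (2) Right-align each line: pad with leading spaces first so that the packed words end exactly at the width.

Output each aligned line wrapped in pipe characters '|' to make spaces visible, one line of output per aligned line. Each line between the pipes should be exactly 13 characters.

Answer: |matrix butter|
|    happy bed|
|rain electric|
|  of dinosaur|
|        north|

Derivation:
Line 1: ['matrix', 'butter'] (min_width=13, slack=0)
Line 2: ['happy', 'bed'] (min_width=9, slack=4)
Line 3: ['rain', 'electric'] (min_width=13, slack=0)
Line 4: ['of', 'dinosaur'] (min_width=11, slack=2)
Line 5: ['north'] (min_width=5, slack=8)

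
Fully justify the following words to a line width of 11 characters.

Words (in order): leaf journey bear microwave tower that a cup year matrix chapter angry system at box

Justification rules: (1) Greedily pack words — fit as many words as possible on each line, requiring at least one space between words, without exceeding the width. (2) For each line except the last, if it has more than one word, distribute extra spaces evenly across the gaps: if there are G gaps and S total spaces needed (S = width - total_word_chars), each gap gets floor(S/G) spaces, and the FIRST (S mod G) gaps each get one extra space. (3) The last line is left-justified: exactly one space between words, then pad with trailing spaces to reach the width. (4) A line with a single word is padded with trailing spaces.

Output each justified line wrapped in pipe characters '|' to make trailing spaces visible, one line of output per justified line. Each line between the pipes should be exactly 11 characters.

Line 1: ['leaf'] (min_width=4, slack=7)
Line 2: ['journey'] (min_width=7, slack=4)
Line 3: ['bear'] (min_width=4, slack=7)
Line 4: ['microwave'] (min_width=9, slack=2)
Line 5: ['tower', 'that'] (min_width=10, slack=1)
Line 6: ['a', 'cup', 'year'] (min_width=10, slack=1)
Line 7: ['matrix'] (min_width=6, slack=5)
Line 8: ['chapter'] (min_width=7, slack=4)
Line 9: ['angry'] (min_width=5, slack=6)
Line 10: ['system', 'at'] (min_width=9, slack=2)
Line 11: ['box'] (min_width=3, slack=8)

Answer: |leaf       |
|journey    |
|bear       |
|microwave  |
|tower  that|
|a  cup year|
|matrix     |
|chapter    |
|angry      |
|system   at|
|box        |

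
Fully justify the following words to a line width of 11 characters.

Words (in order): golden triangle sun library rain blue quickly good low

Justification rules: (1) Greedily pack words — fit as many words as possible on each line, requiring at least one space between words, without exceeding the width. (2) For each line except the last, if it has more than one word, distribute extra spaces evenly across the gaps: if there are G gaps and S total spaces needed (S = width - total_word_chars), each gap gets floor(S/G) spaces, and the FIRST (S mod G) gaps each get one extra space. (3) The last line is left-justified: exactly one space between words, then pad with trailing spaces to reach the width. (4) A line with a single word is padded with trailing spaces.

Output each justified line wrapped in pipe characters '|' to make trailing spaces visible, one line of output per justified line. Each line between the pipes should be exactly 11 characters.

Answer: |golden     |
|triangle   |
|sun library|
|rain   blue|
|quickly    |
|good low   |

Derivation:
Line 1: ['golden'] (min_width=6, slack=5)
Line 2: ['triangle'] (min_width=8, slack=3)
Line 3: ['sun', 'library'] (min_width=11, slack=0)
Line 4: ['rain', 'blue'] (min_width=9, slack=2)
Line 5: ['quickly'] (min_width=7, slack=4)
Line 6: ['good', 'low'] (min_width=8, slack=3)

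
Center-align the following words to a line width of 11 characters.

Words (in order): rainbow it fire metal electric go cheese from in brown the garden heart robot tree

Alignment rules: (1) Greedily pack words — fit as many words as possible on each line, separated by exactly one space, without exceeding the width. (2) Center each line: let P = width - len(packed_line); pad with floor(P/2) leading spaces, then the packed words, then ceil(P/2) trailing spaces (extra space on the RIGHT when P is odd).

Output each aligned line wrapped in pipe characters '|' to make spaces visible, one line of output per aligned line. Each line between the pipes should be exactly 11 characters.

Answer: |rainbow it |
|fire metal |
|electric go|
|cheese from|
| in brown  |
|the garden |
|heart robot|
|   tree    |

Derivation:
Line 1: ['rainbow', 'it'] (min_width=10, slack=1)
Line 2: ['fire', 'metal'] (min_width=10, slack=1)
Line 3: ['electric', 'go'] (min_width=11, slack=0)
Line 4: ['cheese', 'from'] (min_width=11, slack=0)
Line 5: ['in', 'brown'] (min_width=8, slack=3)
Line 6: ['the', 'garden'] (min_width=10, slack=1)
Line 7: ['heart', 'robot'] (min_width=11, slack=0)
Line 8: ['tree'] (min_width=4, slack=7)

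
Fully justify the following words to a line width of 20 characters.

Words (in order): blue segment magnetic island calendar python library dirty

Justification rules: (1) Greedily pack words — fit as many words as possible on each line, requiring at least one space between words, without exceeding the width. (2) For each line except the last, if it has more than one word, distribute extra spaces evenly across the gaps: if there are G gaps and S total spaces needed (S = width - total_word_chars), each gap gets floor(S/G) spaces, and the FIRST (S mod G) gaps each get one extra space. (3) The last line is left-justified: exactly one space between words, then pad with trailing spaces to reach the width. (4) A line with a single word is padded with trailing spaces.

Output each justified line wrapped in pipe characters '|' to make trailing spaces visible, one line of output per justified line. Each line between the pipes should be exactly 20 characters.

Line 1: ['blue', 'segment'] (min_width=12, slack=8)
Line 2: ['magnetic', 'island'] (min_width=15, slack=5)
Line 3: ['calendar', 'python'] (min_width=15, slack=5)
Line 4: ['library', 'dirty'] (min_width=13, slack=7)

Answer: |blue         segment|
|magnetic      island|
|calendar      python|
|library dirty       |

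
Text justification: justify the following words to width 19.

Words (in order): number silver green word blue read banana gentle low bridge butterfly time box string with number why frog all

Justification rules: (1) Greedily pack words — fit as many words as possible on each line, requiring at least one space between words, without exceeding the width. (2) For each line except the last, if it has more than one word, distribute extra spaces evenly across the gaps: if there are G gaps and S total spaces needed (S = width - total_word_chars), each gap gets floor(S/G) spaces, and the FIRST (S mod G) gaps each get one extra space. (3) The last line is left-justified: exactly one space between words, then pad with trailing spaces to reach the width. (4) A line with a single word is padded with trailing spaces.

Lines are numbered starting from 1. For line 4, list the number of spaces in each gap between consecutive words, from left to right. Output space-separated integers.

Answer: 4

Derivation:
Line 1: ['number', 'silver', 'green'] (min_width=19, slack=0)
Line 2: ['word', 'blue', 'read'] (min_width=14, slack=5)
Line 3: ['banana', 'gentle', 'low'] (min_width=17, slack=2)
Line 4: ['bridge', 'butterfly'] (min_width=16, slack=3)
Line 5: ['time', 'box', 'string'] (min_width=15, slack=4)
Line 6: ['with', 'number', 'why'] (min_width=15, slack=4)
Line 7: ['frog', 'all'] (min_width=8, slack=11)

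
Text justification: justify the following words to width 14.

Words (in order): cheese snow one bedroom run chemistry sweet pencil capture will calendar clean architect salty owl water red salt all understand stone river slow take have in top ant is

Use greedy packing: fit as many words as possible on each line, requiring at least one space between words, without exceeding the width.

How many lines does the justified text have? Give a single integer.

Line 1: ['cheese', 'snow'] (min_width=11, slack=3)
Line 2: ['one', 'bedroom'] (min_width=11, slack=3)
Line 3: ['run', 'chemistry'] (min_width=13, slack=1)
Line 4: ['sweet', 'pencil'] (min_width=12, slack=2)
Line 5: ['capture', 'will'] (min_width=12, slack=2)
Line 6: ['calendar', 'clean'] (min_width=14, slack=0)
Line 7: ['architect'] (min_width=9, slack=5)
Line 8: ['salty', 'owl'] (min_width=9, slack=5)
Line 9: ['water', 'red', 'salt'] (min_width=14, slack=0)
Line 10: ['all', 'understand'] (min_width=14, slack=0)
Line 11: ['stone', 'river'] (min_width=11, slack=3)
Line 12: ['slow', 'take', 'have'] (min_width=14, slack=0)
Line 13: ['in', 'top', 'ant', 'is'] (min_width=13, slack=1)
Total lines: 13

Answer: 13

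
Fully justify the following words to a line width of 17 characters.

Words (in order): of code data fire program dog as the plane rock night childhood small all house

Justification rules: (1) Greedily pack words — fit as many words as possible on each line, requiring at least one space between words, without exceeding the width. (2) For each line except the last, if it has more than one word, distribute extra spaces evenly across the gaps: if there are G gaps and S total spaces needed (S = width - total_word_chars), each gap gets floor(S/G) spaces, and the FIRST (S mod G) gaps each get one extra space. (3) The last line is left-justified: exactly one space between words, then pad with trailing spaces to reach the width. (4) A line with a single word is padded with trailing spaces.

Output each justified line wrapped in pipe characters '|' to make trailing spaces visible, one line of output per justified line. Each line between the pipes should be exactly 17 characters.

Answer: |of code data fire|
|program   dog  as|
|the   plane  rock|
|night   childhood|
|small all house  |

Derivation:
Line 1: ['of', 'code', 'data', 'fire'] (min_width=17, slack=0)
Line 2: ['program', 'dog', 'as'] (min_width=14, slack=3)
Line 3: ['the', 'plane', 'rock'] (min_width=14, slack=3)
Line 4: ['night', 'childhood'] (min_width=15, slack=2)
Line 5: ['small', 'all', 'house'] (min_width=15, slack=2)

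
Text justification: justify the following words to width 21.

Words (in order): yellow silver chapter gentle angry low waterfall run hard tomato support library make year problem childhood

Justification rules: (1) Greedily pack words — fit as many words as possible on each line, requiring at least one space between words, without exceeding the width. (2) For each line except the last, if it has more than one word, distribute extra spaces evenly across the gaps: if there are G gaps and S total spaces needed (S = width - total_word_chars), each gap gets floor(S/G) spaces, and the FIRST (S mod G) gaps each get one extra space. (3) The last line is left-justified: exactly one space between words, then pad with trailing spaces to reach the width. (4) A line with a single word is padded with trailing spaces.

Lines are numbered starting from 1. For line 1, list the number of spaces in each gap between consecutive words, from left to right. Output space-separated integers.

Answer: 1 1

Derivation:
Line 1: ['yellow', 'silver', 'chapter'] (min_width=21, slack=0)
Line 2: ['gentle', 'angry', 'low'] (min_width=16, slack=5)
Line 3: ['waterfall', 'run', 'hard'] (min_width=18, slack=3)
Line 4: ['tomato', 'support'] (min_width=14, slack=7)
Line 5: ['library', 'make', 'year'] (min_width=17, slack=4)
Line 6: ['problem', 'childhood'] (min_width=17, slack=4)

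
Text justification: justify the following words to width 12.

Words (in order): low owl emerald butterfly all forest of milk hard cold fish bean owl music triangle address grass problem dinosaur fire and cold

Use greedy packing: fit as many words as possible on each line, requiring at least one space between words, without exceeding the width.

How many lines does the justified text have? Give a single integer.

Line 1: ['low', 'owl'] (min_width=7, slack=5)
Line 2: ['emerald'] (min_width=7, slack=5)
Line 3: ['butterfly'] (min_width=9, slack=3)
Line 4: ['all', 'forest'] (min_width=10, slack=2)
Line 5: ['of', 'milk', 'hard'] (min_width=12, slack=0)
Line 6: ['cold', 'fish'] (min_width=9, slack=3)
Line 7: ['bean', 'owl'] (min_width=8, slack=4)
Line 8: ['music'] (min_width=5, slack=7)
Line 9: ['triangle'] (min_width=8, slack=4)
Line 10: ['address'] (min_width=7, slack=5)
Line 11: ['grass'] (min_width=5, slack=7)
Line 12: ['problem'] (min_width=7, slack=5)
Line 13: ['dinosaur'] (min_width=8, slack=4)
Line 14: ['fire', 'and'] (min_width=8, slack=4)
Line 15: ['cold'] (min_width=4, slack=8)
Total lines: 15

Answer: 15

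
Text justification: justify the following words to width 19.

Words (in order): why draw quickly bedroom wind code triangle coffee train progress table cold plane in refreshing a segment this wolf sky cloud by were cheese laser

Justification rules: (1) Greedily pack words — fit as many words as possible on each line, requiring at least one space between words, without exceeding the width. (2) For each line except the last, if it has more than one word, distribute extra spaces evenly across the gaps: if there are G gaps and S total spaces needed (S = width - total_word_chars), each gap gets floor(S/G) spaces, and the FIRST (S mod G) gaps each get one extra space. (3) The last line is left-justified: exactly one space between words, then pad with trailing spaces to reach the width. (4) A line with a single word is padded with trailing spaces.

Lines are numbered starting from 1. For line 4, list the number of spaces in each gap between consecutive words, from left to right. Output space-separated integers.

Answer: 6

Derivation:
Line 1: ['why', 'draw', 'quickly'] (min_width=16, slack=3)
Line 2: ['bedroom', 'wind', 'code'] (min_width=17, slack=2)
Line 3: ['triangle', 'coffee'] (min_width=15, slack=4)
Line 4: ['train', 'progress'] (min_width=14, slack=5)
Line 5: ['table', 'cold', 'plane', 'in'] (min_width=19, slack=0)
Line 6: ['refreshing', 'a'] (min_width=12, slack=7)
Line 7: ['segment', 'this', 'wolf'] (min_width=17, slack=2)
Line 8: ['sky', 'cloud', 'by', 'were'] (min_width=17, slack=2)
Line 9: ['cheese', 'laser'] (min_width=12, slack=7)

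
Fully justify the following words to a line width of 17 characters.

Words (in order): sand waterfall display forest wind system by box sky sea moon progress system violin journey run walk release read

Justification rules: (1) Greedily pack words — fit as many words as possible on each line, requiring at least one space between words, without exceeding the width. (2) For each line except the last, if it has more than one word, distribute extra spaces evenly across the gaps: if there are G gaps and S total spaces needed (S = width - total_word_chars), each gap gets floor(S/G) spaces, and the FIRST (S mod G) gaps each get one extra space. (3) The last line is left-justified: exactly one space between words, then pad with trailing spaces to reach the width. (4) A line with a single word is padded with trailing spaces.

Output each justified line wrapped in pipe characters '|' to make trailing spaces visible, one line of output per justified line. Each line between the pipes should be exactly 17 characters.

Answer: |sand    waterfall|
|display    forest|
|wind   system  by|
|box  sky sea moon|
|progress   system|
|violin    journey|
|run  walk release|
|read             |

Derivation:
Line 1: ['sand', 'waterfall'] (min_width=14, slack=3)
Line 2: ['display', 'forest'] (min_width=14, slack=3)
Line 3: ['wind', 'system', 'by'] (min_width=14, slack=3)
Line 4: ['box', 'sky', 'sea', 'moon'] (min_width=16, slack=1)
Line 5: ['progress', 'system'] (min_width=15, slack=2)
Line 6: ['violin', 'journey'] (min_width=14, slack=3)
Line 7: ['run', 'walk', 'release'] (min_width=16, slack=1)
Line 8: ['read'] (min_width=4, slack=13)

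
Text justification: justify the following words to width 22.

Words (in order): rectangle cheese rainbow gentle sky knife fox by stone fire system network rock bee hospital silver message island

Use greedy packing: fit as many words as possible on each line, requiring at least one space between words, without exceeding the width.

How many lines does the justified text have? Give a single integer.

Answer: 6

Derivation:
Line 1: ['rectangle', 'cheese'] (min_width=16, slack=6)
Line 2: ['rainbow', 'gentle', 'sky'] (min_width=18, slack=4)
Line 3: ['knife', 'fox', 'by', 'stone'] (min_width=18, slack=4)
Line 4: ['fire', 'system', 'network'] (min_width=19, slack=3)
Line 5: ['rock', 'bee', 'hospital'] (min_width=17, slack=5)
Line 6: ['silver', 'message', 'island'] (min_width=21, slack=1)
Total lines: 6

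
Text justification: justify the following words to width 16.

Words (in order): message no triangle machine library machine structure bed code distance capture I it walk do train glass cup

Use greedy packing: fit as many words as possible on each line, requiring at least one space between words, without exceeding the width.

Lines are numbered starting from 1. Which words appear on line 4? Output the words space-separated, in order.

Answer: structure bed

Derivation:
Line 1: ['message', 'no'] (min_width=10, slack=6)
Line 2: ['triangle', 'machine'] (min_width=16, slack=0)
Line 3: ['library', 'machine'] (min_width=15, slack=1)
Line 4: ['structure', 'bed'] (min_width=13, slack=3)
Line 5: ['code', 'distance'] (min_width=13, slack=3)
Line 6: ['capture', 'I', 'it'] (min_width=12, slack=4)
Line 7: ['walk', 'do', 'train'] (min_width=13, slack=3)
Line 8: ['glass', 'cup'] (min_width=9, slack=7)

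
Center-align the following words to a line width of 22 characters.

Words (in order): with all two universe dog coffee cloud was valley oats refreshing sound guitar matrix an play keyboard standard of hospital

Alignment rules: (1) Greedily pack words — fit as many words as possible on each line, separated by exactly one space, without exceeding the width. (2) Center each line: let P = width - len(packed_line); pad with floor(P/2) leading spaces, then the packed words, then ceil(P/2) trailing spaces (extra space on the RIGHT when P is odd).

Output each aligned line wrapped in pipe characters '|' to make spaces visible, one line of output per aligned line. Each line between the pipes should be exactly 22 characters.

Line 1: ['with', 'all', 'two', 'universe'] (min_width=21, slack=1)
Line 2: ['dog', 'coffee', 'cloud', 'was'] (min_width=20, slack=2)
Line 3: ['valley', 'oats', 'refreshing'] (min_width=22, slack=0)
Line 4: ['sound', 'guitar', 'matrix', 'an'] (min_width=22, slack=0)
Line 5: ['play', 'keyboard', 'standard'] (min_width=22, slack=0)
Line 6: ['of', 'hospital'] (min_width=11, slack=11)

Answer: |with all two universe |
| dog coffee cloud was |
|valley oats refreshing|
|sound guitar matrix an|
|play keyboard standard|
|     of hospital      |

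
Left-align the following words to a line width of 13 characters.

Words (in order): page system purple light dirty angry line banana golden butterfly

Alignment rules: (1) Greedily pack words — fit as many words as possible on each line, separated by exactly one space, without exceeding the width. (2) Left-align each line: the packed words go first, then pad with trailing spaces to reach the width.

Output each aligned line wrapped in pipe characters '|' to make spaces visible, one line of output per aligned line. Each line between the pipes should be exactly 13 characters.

Line 1: ['page', 'system'] (min_width=11, slack=2)
Line 2: ['purple', 'light'] (min_width=12, slack=1)
Line 3: ['dirty', 'angry'] (min_width=11, slack=2)
Line 4: ['line', 'banana'] (min_width=11, slack=2)
Line 5: ['golden'] (min_width=6, slack=7)
Line 6: ['butterfly'] (min_width=9, slack=4)

Answer: |page system  |
|purple light |
|dirty angry  |
|line banana  |
|golden       |
|butterfly    |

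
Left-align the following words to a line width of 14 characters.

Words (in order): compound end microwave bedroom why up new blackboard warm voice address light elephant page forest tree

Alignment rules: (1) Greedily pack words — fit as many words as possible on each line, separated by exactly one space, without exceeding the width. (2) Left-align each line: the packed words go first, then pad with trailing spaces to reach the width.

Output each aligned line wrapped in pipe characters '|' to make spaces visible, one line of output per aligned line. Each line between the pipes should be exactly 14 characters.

Answer: |compound end  |
|microwave     |
|bedroom why up|
|new blackboard|
|warm voice    |
|address light |
|elephant page |
|forest tree   |

Derivation:
Line 1: ['compound', 'end'] (min_width=12, slack=2)
Line 2: ['microwave'] (min_width=9, slack=5)
Line 3: ['bedroom', 'why', 'up'] (min_width=14, slack=0)
Line 4: ['new', 'blackboard'] (min_width=14, slack=0)
Line 5: ['warm', 'voice'] (min_width=10, slack=4)
Line 6: ['address', 'light'] (min_width=13, slack=1)
Line 7: ['elephant', 'page'] (min_width=13, slack=1)
Line 8: ['forest', 'tree'] (min_width=11, slack=3)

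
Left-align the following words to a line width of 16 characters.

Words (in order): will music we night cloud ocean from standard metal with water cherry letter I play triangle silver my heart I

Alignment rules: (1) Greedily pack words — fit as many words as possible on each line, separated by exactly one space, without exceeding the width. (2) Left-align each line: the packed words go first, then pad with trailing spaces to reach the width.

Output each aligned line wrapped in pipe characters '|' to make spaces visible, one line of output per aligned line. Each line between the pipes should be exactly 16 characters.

Answer: |will music we   |
|night cloud     |
|ocean from      |
|standard metal  |
|with water      |
|cherry letter I |
|play triangle   |
|silver my heart |
|I               |

Derivation:
Line 1: ['will', 'music', 'we'] (min_width=13, slack=3)
Line 2: ['night', 'cloud'] (min_width=11, slack=5)
Line 3: ['ocean', 'from'] (min_width=10, slack=6)
Line 4: ['standard', 'metal'] (min_width=14, slack=2)
Line 5: ['with', 'water'] (min_width=10, slack=6)
Line 6: ['cherry', 'letter', 'I'] (min_width=15, slack=1)
Line 7: ['play', 'triangle'] (min_width=13, slack=3)
Line 8: ['silver', 'my', 'heart'] (min_width=15, slack=1)
Line 9: ['I'] (min_width=1, slack=15)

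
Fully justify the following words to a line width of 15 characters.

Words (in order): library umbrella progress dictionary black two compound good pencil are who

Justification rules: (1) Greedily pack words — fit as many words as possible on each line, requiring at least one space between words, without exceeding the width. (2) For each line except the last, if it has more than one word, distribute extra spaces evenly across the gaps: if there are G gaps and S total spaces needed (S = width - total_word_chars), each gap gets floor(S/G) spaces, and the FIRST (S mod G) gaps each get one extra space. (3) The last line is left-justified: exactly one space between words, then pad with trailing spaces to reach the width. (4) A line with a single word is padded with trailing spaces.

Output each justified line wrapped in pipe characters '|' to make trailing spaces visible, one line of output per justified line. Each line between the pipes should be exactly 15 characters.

Line 1: ['library'] (min_width=7, slack=8)
Line 2: ['umbrella'] (min_width=8, slack=7)
Line 3: ['progress'] (min_width=8, slack=7)
Line 4: ['dictionary'] (min_width=10, slack=5)
Line 5: ['black', 'two'] (min_width=9, slack=6)
Line 6: ['compound', 'good'] (min_width=13, slack=2)
Line 7: ['pencil', 'are', 'who'] (min_width=14, slack=1)

Answer: |library        |
|umbrella       |
|progress       |
|dictionary     |
|black       two|
|compound   good|
|pencil are who |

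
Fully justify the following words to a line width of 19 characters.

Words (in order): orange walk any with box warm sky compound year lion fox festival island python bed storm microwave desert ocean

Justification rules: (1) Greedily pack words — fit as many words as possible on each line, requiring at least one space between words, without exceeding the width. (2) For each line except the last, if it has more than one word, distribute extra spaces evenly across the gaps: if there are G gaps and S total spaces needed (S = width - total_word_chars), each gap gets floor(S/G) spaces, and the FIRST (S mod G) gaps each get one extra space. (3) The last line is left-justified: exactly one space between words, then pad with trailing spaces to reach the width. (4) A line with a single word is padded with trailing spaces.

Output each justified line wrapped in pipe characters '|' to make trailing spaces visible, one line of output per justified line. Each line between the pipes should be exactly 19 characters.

Line 1: ['orange', 'walk', 'any'] (min_width=15, slack=4)
Line 2: ['with', 'box', 'warm', 'sky'] (min_width=17, slack=2)
Line 3: ['compound', 'year', 'lion'] (min_width=18, slack=1)
Line 4: ['fox', 'festival', 'island'] (min_width=19, slack=0)
Line 5: ['python', 'bed', 'storm'] (min_width=16, slack=3)
Line 6: ['microwave', 'desert'] (min_width=16, slack=3)
Line 7: ['ocean'] (min_width=5, slack=14)

Answer: |orange   walk   any|
|with  box  warm sky|
|compound  year lion|
|fox festival island|
|python   bed  storm|
|microwave    desert|
|ocean              |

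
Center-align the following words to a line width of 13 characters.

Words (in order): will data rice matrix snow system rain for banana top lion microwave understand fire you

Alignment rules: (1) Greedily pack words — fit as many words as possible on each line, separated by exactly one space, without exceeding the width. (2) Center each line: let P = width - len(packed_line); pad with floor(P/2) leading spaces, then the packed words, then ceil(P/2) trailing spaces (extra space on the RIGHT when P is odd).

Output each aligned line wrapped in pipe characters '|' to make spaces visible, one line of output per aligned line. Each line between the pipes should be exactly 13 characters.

Line 1: ['will', 'data'] (min_width=9, slack=4)
Line 2: ['rice', 'matrix'] (min_width=11, slack=2)
Line 3: ['snow', 'system'] (min_width=11, slack=2)
Line 4: ['rain', 'for'] (min_width=8, slack=5)
Line 5: ['banana', 'top'] (min_width=10, slack=3)
Line 6: ['lion'] (min_width=4, slack=9)
Line 7: ['microwave'] (min_width=9, slack=4)
Line 8: ['understand'] (min_width=10, slack=3)
Line 9: ['fire', 'you'] (min_width=8, slack=5)

Answer: |  will data  |
| rice matrix |
| snow system |
|  rain for   |
| banana top  |
|    lion     |
|  microwave  |
| understand  |
|  fire you   |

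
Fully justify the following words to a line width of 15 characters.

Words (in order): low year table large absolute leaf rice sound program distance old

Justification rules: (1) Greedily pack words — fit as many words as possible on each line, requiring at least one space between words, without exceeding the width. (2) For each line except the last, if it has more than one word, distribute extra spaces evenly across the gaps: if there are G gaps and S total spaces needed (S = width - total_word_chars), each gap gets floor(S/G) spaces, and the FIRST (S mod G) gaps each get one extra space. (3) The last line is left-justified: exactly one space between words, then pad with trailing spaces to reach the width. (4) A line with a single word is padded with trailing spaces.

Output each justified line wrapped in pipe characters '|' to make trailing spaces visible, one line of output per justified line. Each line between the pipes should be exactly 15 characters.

Answer: |low  year table|
|large  absolute|
|leaf rice sound|
|program        |
|distance old   |

Derivation:
Line 1: ['low', 'year', 'table'] (min_width=14, slack=1)
Line 2: ['large', 'absolute'] (min_width=14, slack=1)
Line 3: ['leaf', 'rice', 'sound'] (min_width=15, slack=0)
Line 4: ['program'] (min_width=7, slack=8)
Line 5: ['distance', 'old'] (min_width=12, slack=3)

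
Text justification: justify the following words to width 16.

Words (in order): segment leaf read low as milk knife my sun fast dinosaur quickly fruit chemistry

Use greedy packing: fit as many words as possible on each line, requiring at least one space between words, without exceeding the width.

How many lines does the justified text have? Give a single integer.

Line 1: ['segment', 'leaf'] (min_width=12, slack=4)
Line 2: ['read', 'low', 'as', 'milk'] (min_width=16, slack=0)
Line 3: ['knife', 'my', 'sun'] (min_width=12, slack=4)
Line 4: ['fast', 'dinosaur'] (min_width=13, slack=3)
Line 5: ['quickly', 'fruit'] (min_width=13, slack=3)
Line 6: ['chemistry'] (min_width=9, slack=7)
Total lines: 6

Answer: 6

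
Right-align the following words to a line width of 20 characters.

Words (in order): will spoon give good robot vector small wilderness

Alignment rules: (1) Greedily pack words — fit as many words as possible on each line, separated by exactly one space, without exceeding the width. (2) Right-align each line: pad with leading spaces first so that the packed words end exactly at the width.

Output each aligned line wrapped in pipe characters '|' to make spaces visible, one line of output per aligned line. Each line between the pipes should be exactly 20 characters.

Answer: |will spoon give good|
|  robot vector small|
|          wilderness|

Derivation:
Line 1: ['will', 'spoon', 'give', 'good'] (min_width=20, slack=0)
Line 2: ['robot', 'vector', 'small'] (min_width=18, slack=2)
Line 3: ['wilderness'] (min_width=10, slack=10)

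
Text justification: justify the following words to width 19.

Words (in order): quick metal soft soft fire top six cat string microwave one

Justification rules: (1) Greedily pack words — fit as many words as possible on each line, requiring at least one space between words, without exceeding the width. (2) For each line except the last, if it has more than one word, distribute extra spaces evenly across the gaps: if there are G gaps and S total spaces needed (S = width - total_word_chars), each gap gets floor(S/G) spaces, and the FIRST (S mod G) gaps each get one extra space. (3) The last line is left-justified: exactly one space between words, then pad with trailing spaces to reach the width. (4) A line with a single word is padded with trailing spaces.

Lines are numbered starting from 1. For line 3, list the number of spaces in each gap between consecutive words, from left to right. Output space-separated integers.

Answer: 10

Derivation:
Line 1: ['quick', 'metal', 'soft'] (min_width=16, slack=3)
Line 2: ['soft', 'fire', 'top', 'six'] (min_width=17, slack=2)
Line 3: ['cat', 'string'] (min_width=10, slack=9)
Line 4: ['microwave', 'one'] (min_width=13, slack=6)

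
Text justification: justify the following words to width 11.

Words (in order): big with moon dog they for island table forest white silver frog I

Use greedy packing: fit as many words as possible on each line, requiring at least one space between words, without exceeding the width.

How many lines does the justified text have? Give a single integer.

Line 1: ['big', 'with'] (min_width=8, slack=3)
Line 2: ['moon', 'dog'] (min_width=8, slack=3)
Line 3: ['they', 'for'] (min_width=8, slack=3)
Line 4: ['island'] (min_width=6, slack=5)
Line 5: ['table'] (min_width=5, slack=6)
Line 6: ['forest'] (min_width=6, slack=5)
Line 7: ['white'] (min_width=5, slack=6)
Line 8: ['silver', 'frog'] (min_width=11, slack=0)
Line 9: ['I'] (min_width=1, slack=10)
Total lines: 9

Answer: 9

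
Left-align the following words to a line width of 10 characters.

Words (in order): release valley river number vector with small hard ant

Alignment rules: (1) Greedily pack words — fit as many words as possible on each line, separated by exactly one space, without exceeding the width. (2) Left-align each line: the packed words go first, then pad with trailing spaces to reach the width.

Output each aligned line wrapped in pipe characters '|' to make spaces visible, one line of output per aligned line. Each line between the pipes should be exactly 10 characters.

Answer: |release   |
|valley    |
|river     |
|number    |
|vector    |
|with small|
|hard ant  |

Derivation:
Line 1: ['release'] (min_width=7, slack=3)
Line 2: ['valley'] (min_width=6, slack=4)
Line 3: ['river'] (min_width=5, slack=5)
Line 4: ['number'] (min_width=6, slack=4)
Line 5: ['vector'] (min_width=6, slack=4)
Line 6: ['with', 'small'] (min_width=10, slack=0)
Line 7: ['hard', 'ant'] (min_width=8, slack=2)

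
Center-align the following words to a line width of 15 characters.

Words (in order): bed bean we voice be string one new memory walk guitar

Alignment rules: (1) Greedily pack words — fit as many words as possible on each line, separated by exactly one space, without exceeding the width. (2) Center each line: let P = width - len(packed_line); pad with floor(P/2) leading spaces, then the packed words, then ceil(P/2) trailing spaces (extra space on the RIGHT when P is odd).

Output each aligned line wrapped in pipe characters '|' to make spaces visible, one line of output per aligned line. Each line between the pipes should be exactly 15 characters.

Answer: |  bed bean we  |
|voice be string|
|one new memory |
|  walk guitar  |

Derivation:
Line 1: ['bed', 'bean', 'we'] (min_width=11, slack=4)
Line 2: ['voice', 'be', 'string'] (min_width=15, slack=0)
Line 3: ['one', 'new', 'memory'] (min_width=14, slack=1)
Line 4: ['walk', 'guitar'] (min_width=11, slack=4)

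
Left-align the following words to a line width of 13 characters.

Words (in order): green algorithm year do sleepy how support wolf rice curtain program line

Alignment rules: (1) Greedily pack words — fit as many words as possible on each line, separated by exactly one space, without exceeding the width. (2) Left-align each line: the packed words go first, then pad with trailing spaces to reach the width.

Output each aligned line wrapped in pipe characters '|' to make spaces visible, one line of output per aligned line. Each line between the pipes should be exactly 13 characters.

Answer: |green        |
|algorithm    |
|year do      |
|sleepy how   |
|support wolf |
|rice curtain |
|program line |

Derivation:
Line 1: ['green'] (min_width=5, slack=8)
Line 2: ['algorithm'] (min_width=9, slack=4)
Line 3: ['year', 'do'] (min_width=7, slack=6)
Line 4: ['sleepy', 'how'] (min_width=10, slack=3)
Line 5: ['support', 'wolf'] (min_width=12, slack=1)
Line 6: ['rice', 'curtain'] (min_width=12, slack=1)
Line 7: ['program', 'line'] (min_width=12, slack=1)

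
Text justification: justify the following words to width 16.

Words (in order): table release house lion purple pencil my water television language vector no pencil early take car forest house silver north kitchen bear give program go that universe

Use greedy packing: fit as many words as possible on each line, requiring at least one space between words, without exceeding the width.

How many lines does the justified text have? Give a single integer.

Line 1: ['table', 'release'] (min_width=13, slack=3)
Line 2: ['house', 'lion'] (min_width=10, slack=6)
Line 3: ['purple', 'pencil', 'my'] (min_width=16, slack=0)
Line 4: ['water', 'television'] (min_width=16, slack=0)
Line 5: ['language', 'vector'] (min_width=15, slack=1)
Line 6: ['no', 'pencil', 'early'] (min_width=15, slack=1)
Line 7: ['take', 'car', 'forest'] (min_width=15, slack=1)
Line 8: ['house', 'silver'] (min_width=12, slack=4)
Line 9: ['north', 'kitchen'] (min_width=13, slack=3)
Line 10: ['bear', 'give'] (min_width=9, slack=7)
Line 11: ['program', 'go', 'that'] (min_width=15, slack=1)
Line 12: ['universe'] (min_width=8, slack=8)
Total lines: 12

Answer: 12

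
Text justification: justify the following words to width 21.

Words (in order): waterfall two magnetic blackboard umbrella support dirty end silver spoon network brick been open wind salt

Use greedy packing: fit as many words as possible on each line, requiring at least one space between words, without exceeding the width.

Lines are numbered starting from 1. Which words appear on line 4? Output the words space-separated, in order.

Line 1: ['waterfall', 'two'] (min_width=13, slack=8)
Line 2: ['magnetic', 'blackboard'] (min_width=19, slack=2)
Line 3: ['umbrella', 'support'] (min_width=16, slack=5)
Line 4: ['dirty', 'end', 'silver'] (min_width=16, slack=5)
Line 5: ['spoon', 'network', 'brick'] (min_width=19, slack=2)
Line 6: ['been', 'open', 'wind', 'salt'] (min_width=19, slack=2)

Answer: dirty end silver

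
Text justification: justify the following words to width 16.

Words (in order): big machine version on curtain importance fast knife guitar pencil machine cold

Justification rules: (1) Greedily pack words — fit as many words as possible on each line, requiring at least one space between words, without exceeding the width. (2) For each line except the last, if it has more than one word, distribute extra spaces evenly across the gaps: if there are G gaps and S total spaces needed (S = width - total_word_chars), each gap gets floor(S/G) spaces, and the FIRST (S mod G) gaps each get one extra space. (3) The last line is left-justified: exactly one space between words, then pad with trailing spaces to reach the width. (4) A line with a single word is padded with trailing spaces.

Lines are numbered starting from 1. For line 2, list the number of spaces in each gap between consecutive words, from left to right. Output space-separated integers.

Line 1: ['big', 'machine'] (min_width=11, slack=5)
Line 2: ['version', 'on'] (min_width=10, slack=6)
Line 3: ['curtain'] (min_width=7, slack=9)
Line 4: ['importance', 'fast'] (min_width=15, slack=1)
Line 5: ['knife', 'guitar'] (min_width=12, slack=4)
Line 6: ['pencil', 'machine'] (min_width=14, slack=2)
Line 7: ['cold'] (min_width=4, slack=12)

Answer: 7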